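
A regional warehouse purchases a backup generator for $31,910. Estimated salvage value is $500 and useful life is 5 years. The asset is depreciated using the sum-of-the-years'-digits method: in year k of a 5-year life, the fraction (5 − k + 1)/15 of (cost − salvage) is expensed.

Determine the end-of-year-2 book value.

Depreciable base = $31,910 − $500 = $31,410.
Sum of the years' digits = 5+4+3+2+1 = 15.
Year 1: $31,410 × 5/15 = $10,470. Book value $21,440.
Year 2: $31,410 × 4/15 = $8,376. Book value $13,064.

$13,064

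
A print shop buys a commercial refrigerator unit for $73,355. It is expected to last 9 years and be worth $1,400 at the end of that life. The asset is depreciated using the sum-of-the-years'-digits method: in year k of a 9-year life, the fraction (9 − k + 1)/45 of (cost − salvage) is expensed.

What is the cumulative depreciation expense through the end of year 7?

$67,158

Depreciable base = $73,355 − $1,400 = $71,955.
Sum of the years' digits = 9+8+7+6+5+4+3+2+1 = 45.
Year 1: $71,955 × 9/45 = $14,391. Book value $58,964.
Year 2: $71,955 × 8/45 = $12,792. Book value $46,172.
Year 3: $71,955 × 7/45 = $11,193. Book value $34,979.
Year 4: $71,955 × 6/45 = $9,594. Book value $25,385.
Year 5: $71,955 × 5/45 = $7,995. Book value $17,390.
Year 6: $71,955 × 4/45 = $6,396. Book value $10,994.
Year 7: $71,955 × 3/45 = $4,797. Book value $6,197.
Accumulated through year 7 = $73,355 − $6,197 = $67,158.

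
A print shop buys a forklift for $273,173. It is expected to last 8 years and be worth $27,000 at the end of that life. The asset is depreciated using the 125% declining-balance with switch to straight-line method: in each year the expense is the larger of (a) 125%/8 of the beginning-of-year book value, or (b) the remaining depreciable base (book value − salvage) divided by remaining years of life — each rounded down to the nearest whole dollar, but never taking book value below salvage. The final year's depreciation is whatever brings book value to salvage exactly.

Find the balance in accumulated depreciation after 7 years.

Depreciable base = $273,173 − $27,000 = $246,173.
Year 1: DB = ⌊$273,173 × 125%/8⌋ = $42,683; SL = ⌊$246,173/8⌋ = $30,771 → take DB $42,683. Book value $230,490.
Year 2: DB = ⌊$230,490 × 125%/8⌋ = $36,014; SL = ⌊$203,490/7⌋ = $29,070 → take DB $36,014. Book value $194,476.
Year 3: DB = ⌊$194,476 × 125%/8⌋ = $30,386; SL = ⌊$167,476/6⌋ = $27,912 → take DB $30,386. Book value $164,090.
Year 4: DB = ⌊$164,090 × 125%/8⌋ = $25,639; SL = ⌊$137,090/5⌋ = $27,418 → take SL $27,418. Book value $136,672.
Year 5: DB = ⌊$136,672 × 125%/8⌋ = $21,355; SL = ⌊$109,672/4⌋ = $27,418 → take SL $27,418. Book value $109,254.
Year 6: DB = ⌊$109,254 × 125%/8⌋ = $17,070; SL = ⌊$82,254/3⌋ = $27,418 → take SL $27,418. Book value $81,836.
Year 7: DB = ⌊$81,836 × 125%/8⌋ = $12,786; SL = ⌊$54,836/2⌋ = $27,418 → take SL $27,418. Book value $54,418.
Accumulated through year 7 = $273,173 − $54,418 = $218,755.

$218,755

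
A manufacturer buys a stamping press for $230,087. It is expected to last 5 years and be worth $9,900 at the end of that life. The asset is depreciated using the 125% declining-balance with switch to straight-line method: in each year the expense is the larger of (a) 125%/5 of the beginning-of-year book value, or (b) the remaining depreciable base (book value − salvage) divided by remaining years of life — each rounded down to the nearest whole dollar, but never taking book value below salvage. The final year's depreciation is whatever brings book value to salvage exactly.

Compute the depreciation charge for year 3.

$39,841

Depreciable base = $230,087 − $9,900 = $220,187.
Year 1: DB = ⌊$230,087 × 125%/5⌋ = $57,521; SL = ⌊$220,187/5⌋ = $44,037 → take DB $57,521. Book value $172,566.
Year 2: DB = ⌊$172,566 × 125%/5⌋ = $43,141; SL = ⌊$162,666/4⌋ = $40,666 → take DB $43,141. Book value $129,425.
Year 3: DB = ⌊$129,425 × 125%/5⌋ = $32,356; SL = ⌊$119,525/3⌋ = $39,841 → take SL $39,841. Book value $89,584.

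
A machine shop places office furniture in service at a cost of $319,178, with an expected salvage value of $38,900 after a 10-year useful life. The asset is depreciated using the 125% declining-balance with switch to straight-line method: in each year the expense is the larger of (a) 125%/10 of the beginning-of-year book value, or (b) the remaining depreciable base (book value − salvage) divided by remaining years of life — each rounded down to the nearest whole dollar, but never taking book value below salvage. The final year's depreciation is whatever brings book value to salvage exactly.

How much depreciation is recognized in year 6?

Depreciable base = $319,178 − $38,900 = $280,278.
Year 1: DB = ⌊$319,178 × 125%/10⌋ = $39,897; SL = ⌊$280,278/10⌋ = $28,027 → take DB $39,897. Book value $279,281.
Year 2: DB = ⌊$279,281 × 125%/10⌋ = $34,910; SL = ⌊$240,381/9⌋ = $26,709 → take DB $34,910. Book value $244,371.
Year 3: DB = ⌊$244,371 × 125%/10⌋ = $30,546; SL = ⌊$205,471/8⌋ = $25,683 → take DB $30,546. Book value $213,825.
Year 4: DB = ⌊$213,825 × 125%/10⌋ = $26,728; SL = ⌊$174,925/7⌋ = $24,989 → take DB $26,728. Book value $187,097.
Year 5: DB = ⌊$187,097 × 125%/10⌋ = $23,387; SL = ⌊$148,197/6⌋ = $24,699 → take SL $24,699. Book value $162,398.
Year 6: DB = ⌊$162,398 × 125%/10⌋ = $20,299; SL = ⌊$123,498/5⌋ = $24,699 → take SL $24,699. Book value $137,699.

$24,699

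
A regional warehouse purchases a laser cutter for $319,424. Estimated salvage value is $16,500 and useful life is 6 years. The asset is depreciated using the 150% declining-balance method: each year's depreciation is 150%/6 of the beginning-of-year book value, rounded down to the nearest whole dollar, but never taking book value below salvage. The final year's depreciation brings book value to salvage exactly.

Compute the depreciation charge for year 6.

Depreciable base = $319,424 − $16,500 = $302,924.
Year 1: ⌊$319,424 × 150%/6⌋ = $79,856. Book value $239,568.
Year 2: ⌊$239,568 × 150%/6⌋ = $59,892. Book value $179,676.
Year 3: ⌊$179,676 × 150%/6⌋ = $44,919. Book value $134,757.
Year 4: ⌊$134,757 × 150%/6⌋ = $33,689. Book value $101,068.
Year 5: ⌊$101,068 × 150%/6⌋ = $25,267. Book value $75,801.
Year 6 (final): $75,801 − $16,500 = $59,301. Book value $16,500.

$59,301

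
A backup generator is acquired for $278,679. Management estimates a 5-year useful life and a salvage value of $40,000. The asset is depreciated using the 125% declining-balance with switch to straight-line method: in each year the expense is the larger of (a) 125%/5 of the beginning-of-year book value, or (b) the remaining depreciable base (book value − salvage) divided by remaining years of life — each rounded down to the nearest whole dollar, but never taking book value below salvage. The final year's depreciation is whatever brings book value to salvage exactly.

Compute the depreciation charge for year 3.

Depreciable base = $278,679 − $40,000 = $238,679.
Year 1: DB = ⌊$278,679 × 125%/5⌋ = $69,669; SL = ⌊$238,679/5⌋ = $47,735 → take DB $69,669. Book value $209,010.
Year 2: DB = ⌊$209,010 × 125%/5⌋ = $52,252; SL = ⌊$169,010/4⌋ = $42,252 → take DB $52,252. Book value $156,758.
Year 3: DB = ⌊$156,758 × 125%/5⌋ = $39,189; SL = ⌊$116,758/3⌋ = $38,919 → take DB $39,189. Book value $117,569.

$39,189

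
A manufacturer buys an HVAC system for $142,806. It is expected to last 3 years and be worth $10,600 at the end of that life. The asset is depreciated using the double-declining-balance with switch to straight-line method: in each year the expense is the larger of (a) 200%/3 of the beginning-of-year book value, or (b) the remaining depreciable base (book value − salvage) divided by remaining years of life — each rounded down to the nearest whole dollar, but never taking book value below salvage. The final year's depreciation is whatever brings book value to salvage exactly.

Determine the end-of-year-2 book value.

Depreciable base = $142,806 − $10,600 = $132,206.
Year 1: DB = ⌊$142,806 × 200%/3⌋ = $95,204; SL = ⌊$132,206/3⌋ = $44,068 → take DB $95,204. Book value $47,602.
Year 2: DB = ⌊$47,602 × 200%/3⌋ = $31,734; SL = ⌊$37,002/2⌋ = $18,501 → take DB $31,734. Book value $15,868.

$15,868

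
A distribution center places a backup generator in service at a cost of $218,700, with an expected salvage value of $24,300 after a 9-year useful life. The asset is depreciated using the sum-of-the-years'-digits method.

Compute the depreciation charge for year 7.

$12,960

Depreciable base = $218,700 − $24,300 = $194,400.
Sum of the years' digits = 9+8+7+6+5+4+3+2+1 = 45.
Year 1: $194,400 × 9/45 = $38,880. Book value $179,820.
Year 2: $194,400 × 8/45 = $34,560. Book value $145,260.
Year 3: $194,400 × 7/45 = $30,240. Book value $115,020.
Year 4: $194,400 × 6/45 = $25,920. Book value $89,100.
Year 5: $194,400 × 5/45 = $21,600. Book value $67,500.
Year 6: $194,400 × 4/45 = $17,280. Book value $50,220.
Year 7: $194,400 × 3/45 = $12,960. Book value $37,260.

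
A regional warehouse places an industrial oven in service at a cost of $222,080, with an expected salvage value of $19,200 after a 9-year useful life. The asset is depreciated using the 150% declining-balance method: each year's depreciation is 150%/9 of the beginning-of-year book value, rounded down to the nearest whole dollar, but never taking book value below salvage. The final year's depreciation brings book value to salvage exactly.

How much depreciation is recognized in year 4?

$21,420

Depreciable base = $222,080 − $19,200 = $202,880.
Year 1: ⌊$222,080 × 150%/9⌋ = $37,013. Book value $185,067.
Year 2: ⌊$185,067 × 150%/9⌋ = $30,844. Book value $154,223.
Year 3: ⌊$154,223 × 150%/9⌋ = $25,703. Book value $128,520.
Year 4: ⌊$128,520 × 150%/9⌋ = $21,420. Book value $107,100.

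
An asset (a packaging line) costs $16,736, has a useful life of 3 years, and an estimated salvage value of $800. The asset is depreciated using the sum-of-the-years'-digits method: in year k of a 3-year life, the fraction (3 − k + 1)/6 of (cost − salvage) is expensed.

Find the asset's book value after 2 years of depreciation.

$3,456

Depreciable base = $16,736 − $800 = $15,936.
Sum of the years' digits = 3+2+1 = 6.
Year 1: $15,936 × 3/6 = $7,968. Book value $8,768.
Year 2: $15,936 × 2/6 = $5,312. Book value $3,456.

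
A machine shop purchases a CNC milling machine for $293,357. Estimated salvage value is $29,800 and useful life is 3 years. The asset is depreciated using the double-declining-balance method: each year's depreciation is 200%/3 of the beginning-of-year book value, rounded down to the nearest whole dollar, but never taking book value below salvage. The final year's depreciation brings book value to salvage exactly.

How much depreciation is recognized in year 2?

$65,190

Depreciable base = $293,357 − $29,800 = $263,557.
Year 1: ⌊$293,357 × 200%/3⌋ = $195,571. Book value $97,786.
Year 2: ⌊$97,786 × 200%/3⌋ = $65,190. Book value $32,596.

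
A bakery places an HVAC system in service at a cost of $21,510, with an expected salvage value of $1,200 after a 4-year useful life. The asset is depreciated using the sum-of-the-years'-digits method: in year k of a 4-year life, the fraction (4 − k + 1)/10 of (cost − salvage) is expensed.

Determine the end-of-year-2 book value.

Depreciable base = $21,510 − $1,200 = $20,310.
Sum of the years' digits = 4+3+2+1 = 10.
Year 1: $20,310 × 4/10 = $8,124. Book value $13,386.
Year 2: $20,310 × 3/10 = $6,093. Book value $7,293.

$7,293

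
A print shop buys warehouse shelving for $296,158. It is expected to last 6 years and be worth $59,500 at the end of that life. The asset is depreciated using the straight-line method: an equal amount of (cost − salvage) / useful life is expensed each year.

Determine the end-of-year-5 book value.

Depreciable base = $296,158 − $59,500 = $236,658.
Annual expense = $236,658 / 6 = $39,443.
End of year 1: book value $256,715.
End of year 2: book value $217,272.
End of year 3: book value $177,829.
End of year 4: book value $138,386.
End of year 5: book value $98,943.

$98,943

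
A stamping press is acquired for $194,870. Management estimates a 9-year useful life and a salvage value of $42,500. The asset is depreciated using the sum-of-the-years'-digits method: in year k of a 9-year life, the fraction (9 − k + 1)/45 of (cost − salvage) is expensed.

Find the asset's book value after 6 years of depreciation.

Depreciable base = $194,870 − $42,500 = $152,370.
Sum of the years' digits = 9+8+7+6+5+4+3+2+1 = 45.
Year 1: $152,370 × 9/45 = $30,474. Book value $164,396.
Year 2: $152,370 × 8/45 = $27,088. Book value $137,308.
Year 3: $152,370 × 7/45 = $23,702. Book value $113,606.
Year 4: $152,370 × 6/45 = $20,316. Book value $93,290.
Year 5: $152,370 × 5/45 = $16,930. Book value $76,360.
Year 6: $152,370 × 4/45 = $13,544. Book value $62,816.

$62,816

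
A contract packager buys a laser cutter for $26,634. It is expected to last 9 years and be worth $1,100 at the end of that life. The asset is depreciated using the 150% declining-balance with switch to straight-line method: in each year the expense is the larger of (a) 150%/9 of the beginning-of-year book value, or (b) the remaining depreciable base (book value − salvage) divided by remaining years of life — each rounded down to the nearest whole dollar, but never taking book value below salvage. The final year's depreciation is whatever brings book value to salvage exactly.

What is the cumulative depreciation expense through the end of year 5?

$16,138

Depreciable base = $26,634 − $1,100 = $25,534.
Year 1: DB = ⌊$26,634 × 150%/9⌋ = $4,439; SL = ⌊$25,534/9⌋ = $2,837 → take DB $4,439. Book value $22,195.
Year 2: DB = ⌊$22,195 × 150%/9⌋ = $3,699; SL = ⌊$21,095/8⌋ = $2,636 → take DB $3,699. Book value $18,496.
Year 3: DB = ⌊$18,496 × 150%/9⌋ = $3,082; SL = ⌊$17,396/7⌋ = $2,485 → take DB $3,082. Book value $15,414.
Year 4: DB = ⌊$15,414 × 150%/9⌋ = $2,569; SL = ⌊$14,314/6⌋ = $2,385 → take DB $2,569. Book value $12,845.
Year 5: DB = ⌊$12,845 × 150%/9⌋ = $2,140; SL = ⌊$11,745/5⌋ = $2,349 → take SL $2,349. Book value $10,496.
Accumulated through year 5 = $26,634 − $10,496 = $16,138.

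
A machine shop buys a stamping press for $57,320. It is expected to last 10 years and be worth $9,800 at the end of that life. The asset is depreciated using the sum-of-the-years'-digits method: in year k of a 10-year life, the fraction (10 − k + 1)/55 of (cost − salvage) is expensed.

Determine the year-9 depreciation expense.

$1,728

Depreciable base = $57,320 − $9,800 = $47,520.
Sum of the years' digits = 10+9+8+7+6+5+4+3+2+1 = 55.
Year 1: $47,520 × 10/55 = $8,640. Book value $48,680.
Year 2: $47,520 × 9/55 = $7,776. Book value $40,904.
Year 3: $47,520 × 8/55 = $6,912. Book value $33,992.
Year 4: $47,520 × 7/55 = $6,048. Book value $27,944.
Year 5: $47,520 × 6/55 = $5,184. Book value $22,760.
Year 6: $47,520 × 5/55 = $4,320. Book value $18,440.
Year 7: $47,520 × 4/55 = $3,456. Book value $14,984.
Year 8: $47,520 × 3/55 = $2,592. Book value $12,392.
Year 9: $47,520 × 2/55 = $1,728. Book value $10,664.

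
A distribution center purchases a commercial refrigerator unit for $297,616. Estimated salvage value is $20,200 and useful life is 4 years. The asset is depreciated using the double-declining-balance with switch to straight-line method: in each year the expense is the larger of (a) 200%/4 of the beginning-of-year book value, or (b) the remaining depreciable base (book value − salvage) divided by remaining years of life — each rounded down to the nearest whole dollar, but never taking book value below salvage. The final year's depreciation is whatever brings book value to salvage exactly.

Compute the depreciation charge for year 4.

Depreciable base = $297,616 − $20,200 = $277,416.
Year 1: DB = ⌊$297,616 × 200%/4⌋ = $148,808; SL = ⌊$277,416/4⌋ = $69,354 → take DB $148,808. Book value $148,808.
Year 2: DB = ⌊$148,808 × 200%/4⌋ = $74,404; SL = ⌊$128,608/3⌋ = $42,869 → take DB $74,404. Book value $74,404.
Year 3: DB = ⌊$74,404 × 200%/4⌋ = $37,202; SL = ⌊$54,204/2⌋ = $27,102 → take DB $37,202. Book value $37,202.
Year 4 (final): $37,202 − $20,200 = $17,002. Book value $20,200.

$17,002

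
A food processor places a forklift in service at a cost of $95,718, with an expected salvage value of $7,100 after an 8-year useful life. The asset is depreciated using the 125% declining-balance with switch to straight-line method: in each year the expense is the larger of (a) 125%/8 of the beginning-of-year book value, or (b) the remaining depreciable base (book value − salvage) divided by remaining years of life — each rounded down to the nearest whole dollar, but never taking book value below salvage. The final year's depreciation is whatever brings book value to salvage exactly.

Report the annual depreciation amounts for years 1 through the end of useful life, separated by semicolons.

$14,955; $12,619; $10,647; $10,079; $10,079; $10,079; $10,080; $10,080

Depreciable base = $95,718 − $7,100 = $88,618.
Year 1: DB = ⌊$95,718 × 125%/8⌋ = $14,955; SL = ⌊$88,618/8⌋ = $11,077 → take DB $14,955. Book value $80,763.
Year 2: DB = ⌊$80,763 × 125%/8⌋ = $12,619; SL = ⌊$73,663/7⌋ = $10,523 → take DB $12,619. Book value $68,144.
Year 3: DB = ⌊$68,144 × 125%/8⌋ = $10,647; SL = ⌊$61,044/6⌋ = $10,174 → take DB $10,647. Book value $57,497.
Year 4: DB = ⌊$57,497 × 125%/8⌋ = $8,983; SL = ⌊$50,397/5⌋ = $10,079 → take SL $10,079. Book value $47,418.
Year 5: DB = ⌊$47,418 × 125%/8⌋ = $7,409; SL = ⌊$40,318/4⌋ = $10,079 → take SL $10,079. Book value $37,339.
Year 6: DB = ⌊$37,339 × 125%/8⌋ = $5,834; SL = ⌊$30,239/3⌋ = $10,079 → take SL $10,079. Book value $27,260.
Year 7: DB = ⌊$27,260 × 125%/8⌋ = $4,259; SL = ⌊$20,160/2⌋ = $10,080 → take SL $10,080. Book value $17,180.
Year 8 (final): $17,180 − $7,100 = $10,080. Book value $7,100.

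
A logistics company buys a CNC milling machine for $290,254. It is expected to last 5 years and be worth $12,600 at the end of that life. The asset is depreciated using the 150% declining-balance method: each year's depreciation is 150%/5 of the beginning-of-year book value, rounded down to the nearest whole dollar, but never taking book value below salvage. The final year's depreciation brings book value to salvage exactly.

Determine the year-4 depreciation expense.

$29,867

Depreciable base = $290,254 − $12,600 = $277,654.
Year 1: ⌊$290,254 × 150%/5⌋ = $87,076. Book value $203,178.
Year 2: ⌊$203,178 × 150%/5⌋ = $60,953. Book value $142,225.
Year 3: ⌊$142,225 × 150%/5⌋ = $42,667. Book value $99,558.
Year 4: ⌊$99,558 × 150%/5⌋ = $29,867. Book value $69,691.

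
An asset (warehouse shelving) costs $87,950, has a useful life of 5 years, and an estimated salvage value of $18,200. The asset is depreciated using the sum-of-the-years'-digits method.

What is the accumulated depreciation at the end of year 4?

$65,100

Depreciable base = $87,950 − $18,200 = $69,750.
Sum of the years' digits = 5+4+3+2+1 = 15.
Year 1: $69,750 × 5/15 = $23,250. Book value $64,700.
Year 2: $69,750 × 4/15 = $18,600. Book value $46,100.
Year 3: $69,750 × 3/15 = $13,950. Book value $32,150.
Year 4: $69,750 × 2/15 = $9,300. Book value $22,850.
Accumulated through year 4 = $87,950 − $22,850 = $65,100.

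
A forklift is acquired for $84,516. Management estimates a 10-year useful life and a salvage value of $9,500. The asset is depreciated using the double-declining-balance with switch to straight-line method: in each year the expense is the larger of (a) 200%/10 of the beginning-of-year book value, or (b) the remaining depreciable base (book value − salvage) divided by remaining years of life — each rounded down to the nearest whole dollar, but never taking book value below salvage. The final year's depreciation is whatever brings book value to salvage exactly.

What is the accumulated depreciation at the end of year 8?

$70,335

Depreciable base = $84,516 − $9,500 = $75,016.
Year 1: DB = ⌊$84,516 × 200%/10⌋ = $16,903; SL = ⌊$75,016/10⌋ = $7,501 → take DB $16,903. Book value $67,613.
Year 2: DB = ⌊$67,613 × 200%/10⌋ = $13,522; SL = ⌊$58,113/9⌋ = $6,457 → take DB $13,522. Book value $54,091.
Year 3: DB = ⌊$54,091 × 200%/10⌋ = $10,818; SL = ⌊$44,591/8⌋ = $5,573 → take DB $10,818. Book value $43,273.
Year 4: DB = ⌊$43,273 × 200%/10⌋ = $8,654; SL = ⌊$33,773/7⌋ = $4,824 → take DB $8,654. Book value $34,619.
Year 5: DB = ⌊$34,619 × 200%/10⌋ = $6,923; SL = ⌊$25,119/6⌋ = $4,186 → take DB $6,923. Book value $27,696.
Year 6: DB = ⌊$27,696 × 200%/10⌋ = $5,539; SL = ⌊$18,196/5⌋ = $3,639 → take DB $5,539. Book value $22,157.
Year 7: DB = ⌊$22,157 × 200%/10⌋ = $4,431; SL = ⌊$12,657/4⌋ = $3,164 → take DB $4,431. Book value $17,726.
Year 8: DB = ⌊$17,726 × 200%/10⌋ = $3,545; SL = ⌊$8,226/3⌋ = $2,742 → take DB $3,545. Book value $14,181.
Accumulated through year 8 = $84,516 − $14,181 = $70,335.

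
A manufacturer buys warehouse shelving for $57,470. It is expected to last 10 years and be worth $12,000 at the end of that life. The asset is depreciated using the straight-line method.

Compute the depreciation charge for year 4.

$4,547

Depreciable base = $57,470 − $12,000 = $45,470.
Annual expense = $45,470 / 10 = $4,547.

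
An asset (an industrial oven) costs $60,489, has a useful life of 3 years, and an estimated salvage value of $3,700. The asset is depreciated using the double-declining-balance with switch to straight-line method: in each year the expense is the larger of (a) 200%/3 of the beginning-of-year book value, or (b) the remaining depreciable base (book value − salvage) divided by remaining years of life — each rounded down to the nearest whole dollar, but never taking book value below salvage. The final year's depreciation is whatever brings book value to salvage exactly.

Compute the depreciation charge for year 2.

Depreciable base = $60,489 − $3,700 = $56,789.
Year 1: DB = ⌊$60,489 × 200%/3⌋ = $40,326; SL = ⌊$56,789/3⌋ = $18,929 → take DB $40,326. Book value $20,163.
Year 2: DB = ⌊$20,163 × 200%/3⌋ = $13,442; SL = ⌊$16,463/2⌋ = $8,231 → take DB $13,442. Book value $6,721.

$13,442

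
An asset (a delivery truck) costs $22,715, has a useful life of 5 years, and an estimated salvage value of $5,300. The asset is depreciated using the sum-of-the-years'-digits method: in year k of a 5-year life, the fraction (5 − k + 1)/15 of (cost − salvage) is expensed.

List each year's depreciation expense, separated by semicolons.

$5,805; $4,644; $3,483; $2,322; $1,161

Depreciable base = $22,715 − $5,300 = $17,415.
Sum of the years' digits = 5+4+3+2+1 = 15.
Year 1: $17,415 × 5/15 = $5,805. Book value $16,910.
Year 2: $17,415 × 4/15 = $4,644. Book value $12,266.
Year 3: $17,415 × 3/15 = $3,483. Book value $8,783.
Year 4: $17,415 × 2/15 = $2,322. Book value $6,461.
Year 5: $17,415 × 1/15 = $1,161. Book value $5,300.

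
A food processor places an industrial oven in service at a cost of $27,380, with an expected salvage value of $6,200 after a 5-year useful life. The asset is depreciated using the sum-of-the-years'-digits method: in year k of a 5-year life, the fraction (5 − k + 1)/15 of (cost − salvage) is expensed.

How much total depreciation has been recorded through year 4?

$19,768

Depreciable base = $27,380 − $6,200 = $21,180.
Sum of the years' digits = 5+4+3+2+1 = 15.
Year 1: $21,180 × 5/15 = $7,060. Book value $20,320.
Year 2: $21,180 × 4/15 = $5,648. Book value $14,672.
Year 3: $21,180 × 3/15 = $4,236. Book value $10,436.
Year 4: $21,180 × 2/15 = $2,824. Book value $7,612.
Accumulated through year 4 = $27,380 − $7,612 = $19,768.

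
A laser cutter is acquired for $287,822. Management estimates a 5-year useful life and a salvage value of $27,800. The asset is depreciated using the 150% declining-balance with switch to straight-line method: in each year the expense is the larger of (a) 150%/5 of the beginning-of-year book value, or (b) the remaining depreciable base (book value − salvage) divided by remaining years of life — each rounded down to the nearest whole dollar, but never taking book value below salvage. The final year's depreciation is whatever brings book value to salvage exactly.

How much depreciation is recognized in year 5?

$35,462

Depreciable base = $287,822 − $27,800 = $260,022.
Year 1: DB = ⌊$287,822 × 150%/5⌋ = $86,346; SL = ⌊$260,022/5⌋ = $52,004 → take DB $86,346. Book value $201,476.
Year 2: DB = ⌊$201,476 × 150%/5⌋ = $60,442; SL = ⌊$173,676/4⌋ = $43,419 → take DB $60,442. Book value $141,034.
Year 3: DB = ⌊$141,034 × 150%/5⌋ = $42,310; SL = ⌊$113,234/3⌋ = $37,744 → take DB $42,310. Book value $98,724.
Year 4: DB = ⌊$98,724 × 150%/5⌋ = $29,617; SL = ⌊$70,924/2⌋ = $35,462 → take SL $35,462. Book value $63,262.
Year 5 (final): $63,262 − $27,800 = $35,462. Book value $27,800.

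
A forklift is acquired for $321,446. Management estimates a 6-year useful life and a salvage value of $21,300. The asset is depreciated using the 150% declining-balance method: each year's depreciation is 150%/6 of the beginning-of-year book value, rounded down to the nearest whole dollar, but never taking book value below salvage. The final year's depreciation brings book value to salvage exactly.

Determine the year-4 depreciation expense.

Depreciable base = $321,446 − $21,300 = $300,146.
Year 1: ⌊$321,446 × 150%/6⌋ = $80,361. Book value $241,085.
Year 2: ⌊$241,085 × 150%/6⌋ = $60,271. Book value $180,814.
Year 3: ⌊$180,814 × 150%/6⌋ = $45,203. Book value $135,611.
Year 4: ⌊$135,611 × 150%/6⌋ = $33,902. Book value $101,709.

$33,902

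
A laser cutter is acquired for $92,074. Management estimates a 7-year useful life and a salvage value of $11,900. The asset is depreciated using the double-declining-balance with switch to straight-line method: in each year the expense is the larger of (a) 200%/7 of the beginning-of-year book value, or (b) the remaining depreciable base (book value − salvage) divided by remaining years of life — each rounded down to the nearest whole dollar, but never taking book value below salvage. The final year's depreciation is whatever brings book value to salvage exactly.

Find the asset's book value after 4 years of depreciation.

Depreciable base = $92,074 − $11,900 = $80,174.
Year 1: DB = ⌊$92,074 × 200%/7⌋ = $26,306; SL = ⌊$80,174/7⌋ = $11,453 → take DB $26,306. Book value $65,768.
Year 2: DB = ⌊$65,768 × 200%/7⌋ = $18,790; SL = ⌊$53,868/6⌋ = $8,978 → take DB $18,790. Book value $46,978.
Year 3: DB = ⌊$46,978 × 200%/7⌋ = $13,422; SL = ⌊$35,078/5⌋ = $7,015 → take DB $13,422. Book value $33,556.
Year 4: DB = ⌊$33,556 × 200%/7⌋ = $9,587; SL = ⌊$21,656/4⌋ = $5,414 → take DB $9,587. Book value $23,969.

$23,969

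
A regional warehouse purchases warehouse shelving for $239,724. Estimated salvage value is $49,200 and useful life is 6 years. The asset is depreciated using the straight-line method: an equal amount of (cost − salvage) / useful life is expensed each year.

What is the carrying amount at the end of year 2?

Depreciable base = $239,724 − $49,200 = $190,524.
Annual expense = $190,524 / 6 = $31,754.
End of year 1: book value $207,970.
End of year 2: book value $176,216.

$176,216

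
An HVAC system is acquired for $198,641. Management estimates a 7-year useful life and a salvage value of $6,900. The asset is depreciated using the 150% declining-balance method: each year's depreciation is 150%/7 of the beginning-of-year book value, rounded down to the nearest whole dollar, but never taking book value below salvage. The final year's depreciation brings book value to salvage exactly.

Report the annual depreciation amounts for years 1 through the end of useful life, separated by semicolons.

Depreciable base = $198,641 − $6,900 = $191,741.
Year 1: ⌊$198,641 × 150%/7⌋ = $42,565. Book value $156,076.
Year 2: ⌊$156,076 × 150%/7⌋ = $33,444. Book value $122,632.
Year 3: ⌊$122,632 × 150%/7⌋ = $26,278. Book value $96,354.
Year 4: ⌊$96,354 × 150%/7⌋ = $20,647. Book value $75,707.
Year 5: ⌊$75,707 × 150%/7⌋ = $16,222. Book value $59,485.
Year 6: ⌊$59,485 × 150%/7⌋ = $12,746. Book value $46,739.
Year 7 (final): $46,739 − $6,900 = $39,839. Book value $6,900.

$42,565; $33,444; $26,278; $20,647; $16,222; $12,746; $39,839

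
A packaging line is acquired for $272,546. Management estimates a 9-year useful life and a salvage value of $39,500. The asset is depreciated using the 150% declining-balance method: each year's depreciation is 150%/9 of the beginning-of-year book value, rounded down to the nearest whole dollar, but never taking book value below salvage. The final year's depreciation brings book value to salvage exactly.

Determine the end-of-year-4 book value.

$131,438

Depreciable base = $272,546 − $39,500 = $233,046.
Year 1: ⌊$272,546 × 150%/9⌋ = $45,424. Book value $227,122.
Year 2: ⌊$227,122 × 150%/9⌋ = $37,853. Book value $189,269.
Year 3: ⌊$189,269 × 150%/9⌋ = $31,544. Book value $157,725.
Year 4: ⌊$157,725 × 150%/9⌋ = $26,287. Book value $131,438.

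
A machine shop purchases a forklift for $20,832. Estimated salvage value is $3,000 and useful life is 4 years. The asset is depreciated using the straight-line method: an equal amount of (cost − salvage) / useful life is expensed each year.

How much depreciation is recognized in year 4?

$4,458

Depreciable base = $20,832 − $3,000 = $17,832.
Annual expense = $17,832 / 4 = $4,458.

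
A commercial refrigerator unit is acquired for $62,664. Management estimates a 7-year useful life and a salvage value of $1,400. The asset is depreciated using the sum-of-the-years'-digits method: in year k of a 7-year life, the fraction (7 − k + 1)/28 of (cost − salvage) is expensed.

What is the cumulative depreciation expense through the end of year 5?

Depreciable base = $62,664 − $1,400 = $61,264.
Sum of the years' digits = 7+6+5+4+3+2+1 = 28.
Year 1: $61,264 × 7/28 = $15,316. Book value $47,348.
Year 2: $61,264 × 6/28 = $13,128. Book value $34,220.
Year 3: $61,264 × 5/28 = $10,940. Book value $23,280.
Year 4: $61,264 × 4/28 = $8,752. Book value $14,528.
Year 5: $61,264 × 3/28 = $6,564. Book value $7,964.
Accumulated through year 5 = $62,664 − $7,964 = $54,700.

$54,700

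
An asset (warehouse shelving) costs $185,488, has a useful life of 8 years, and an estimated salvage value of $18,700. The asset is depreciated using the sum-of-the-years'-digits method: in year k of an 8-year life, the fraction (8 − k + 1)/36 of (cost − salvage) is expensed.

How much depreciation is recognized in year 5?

$18,532

Depreciable base = $185,488 − $18,700 = $166,788.
Sum of the years' digits = 8+7+6+5+4+3+2+1 = 36.
Year 1: $166,788 × 8/36 = $37,064. Book value $148,424.
Year 2: $166,788 × 7/36 = $32,431. Book value $115,993.
Year 3: $166,788 × 6/36 = $27,798. Book value $88,195.
Year 4: $166,788 × 5/36 = $23,165. Book value $65,030.
Year 5: $166,788 × 4/36 = $18,532. Book value $46,498.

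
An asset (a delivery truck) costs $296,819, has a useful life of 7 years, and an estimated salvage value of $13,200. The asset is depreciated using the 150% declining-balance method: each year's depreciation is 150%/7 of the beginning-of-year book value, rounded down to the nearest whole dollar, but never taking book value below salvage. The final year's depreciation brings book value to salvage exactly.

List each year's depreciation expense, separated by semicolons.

Depreciable base = $296,819 − $13,200 = $283,619.
Year 1: ⌊$296,819 × 150%/7⌋ = $63,604. Book value $233,215.
Year 2: ⌊$233,215 × 150%/7⌋ = $49,974. Book value $183,241.
Year 3: ⌊$183,241 × 150%/7⌋ = $39,265. Book value $143,976.
Year 4: ⌊$143,976 × 150%/7⌋ = $30,852. Book value $113,124.
Year 5: ⌊$113,124 × 150%/7⌋ = $24,240. Book value $88,884.
Year 6: ⌊$88,884 × 150%/7⌋ = $19,046. Book value $69,838.
Year 7 (final): $69,838 − $13,200 = $56,638. Book value $13,200.

$63,604; $49,974; $39,265; $30,852; $24,240; $19,046; $56,638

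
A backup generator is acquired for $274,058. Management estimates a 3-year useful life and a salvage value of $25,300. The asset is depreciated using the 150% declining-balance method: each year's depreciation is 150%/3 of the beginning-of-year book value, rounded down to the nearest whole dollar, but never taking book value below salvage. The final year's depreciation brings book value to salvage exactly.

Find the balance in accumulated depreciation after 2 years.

Depreciable base = $274,058 − $25,300 = $248,758.
Year 1: ⌊$274,058 × 150%/3⌋ = $137,029. Book value $137,029.
Year 2: ⌊$137,029 × 150%/3⌋ = $68,514. Book value $68,515.
Accumulated through year 2 = $274,058 − $68,515 = $205,543.

$205,543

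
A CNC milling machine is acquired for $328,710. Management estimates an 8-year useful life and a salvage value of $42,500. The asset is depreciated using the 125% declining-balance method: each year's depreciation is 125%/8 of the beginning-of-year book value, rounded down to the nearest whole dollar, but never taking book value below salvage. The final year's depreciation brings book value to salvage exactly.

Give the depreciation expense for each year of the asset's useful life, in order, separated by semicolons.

Depreciable base = $328,710 − $42,500 = $286,210.
Year 1: ⌊$328,710 × 125%/8⌋ = $51,360. Book value $277,350.
Year 2: ⌊$277,350 × 125%/8⌋ = $43,335. Book value $234,015.
Year 3: ⌊$234,015 × 125%/8⌋ = $36,564. Book value $197,451.
Year 4: ⌊$197,451 × 125%/8⌋ = $30,851. Book value $166,600.
Year 5: ⌊$166,600 × 125%/8⌋ = $26,031. Book value $140,569.
Year 6: ⌊$140,569 × 125%/8⌋ = $21,963. Book value $118,606.
Year 7: ⌊$118,606 × 125%/8⌋ = $18,532. Book value $100,074.
Year 8 (final): $100,074 − $42,500 = $57,574. Book value $42,500.

$51,360; $43,335; $36,564; $30,851; $26,031; $21,963; $18,532; $57,574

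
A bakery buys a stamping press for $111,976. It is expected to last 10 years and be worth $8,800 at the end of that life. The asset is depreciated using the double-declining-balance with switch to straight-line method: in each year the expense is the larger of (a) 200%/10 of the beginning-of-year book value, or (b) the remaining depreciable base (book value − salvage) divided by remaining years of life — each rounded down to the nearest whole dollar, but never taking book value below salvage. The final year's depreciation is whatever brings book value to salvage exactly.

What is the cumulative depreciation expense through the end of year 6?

Depreciable base = $111,976 − $8,800 = $103,176.
Year 1: DB = ⌊$111,976 × 200%/10⌋ = $22,395; SL = ⌊$103,176/10⌋ = $10,317 → take DB $22,395. Book value $89,581.
Year 2: DB = ⌊$89,581 × 200%/10⌋ = $17,916; SL = ⌊$80,781/9⌋ = $8,975 → take DB $17,916. Book value $71,665.
Year 3: DB = ⌊$71,665 × 200%/10⌋ = $14,333; SL = ⌊$62,865/8⌋ = $7,858 → take DB $14,333. Book value $57,332.
Year 4: DB = ⌊$57,332 × 200%/10⌋ = $11,466; SL = ⌊$48,532/7⌋ = $6,933 → take DB $11,466. Book value $45,866.
Year 5: DB = ⌊$45,866 × 200%/10⌋ = $9,173; SL = ⌊$37,066/6⌋ = $6,177 → take DB $9,173. Book value $36,693.
Year 6: DB = ⌊$36,693 × 200%/10⌋ = $7,338; SL = ⌊$27,893/5⌋ = $5,578 → take DB $7,338. Book value $29,355.
Accumulated through year 6 = $111,976 − $29,355 = $82,621.

$82,621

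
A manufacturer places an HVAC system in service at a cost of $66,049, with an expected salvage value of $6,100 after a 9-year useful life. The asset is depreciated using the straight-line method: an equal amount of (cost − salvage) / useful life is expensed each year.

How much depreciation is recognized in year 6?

$6,661

Depreciable base = $66,049 − $6,100 = $59,949.
Annual expense = $59,949 / 9 = $6,661.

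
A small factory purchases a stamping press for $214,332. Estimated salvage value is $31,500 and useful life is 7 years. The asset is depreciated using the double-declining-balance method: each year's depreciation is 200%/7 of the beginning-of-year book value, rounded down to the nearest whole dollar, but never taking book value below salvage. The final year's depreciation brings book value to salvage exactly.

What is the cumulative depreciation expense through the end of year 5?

$174,479

Depreciable base = $214,332 − $31,500 = $182,832.
Year 1: ⌊$214,332 × 200%/7⌋ = $61,237. Book value $153,095.
Year 2: ⌊$153,095 × 200%/7⌋ = $43,741. Book value $109,354.
Year 3: ⌊$109,354 × 200%/7⌋ = $31,244. Book value $78,110.
Year 4: ⌊$78,110 × 200%/7⌋ = $22,317. Book value $55,793.
Year 5: ⌊$55,793 × 200%/7⌋ = $15,940. Book value $39,853.
Accumulated through year 5 = $214,332 − $39,853 = $174,479.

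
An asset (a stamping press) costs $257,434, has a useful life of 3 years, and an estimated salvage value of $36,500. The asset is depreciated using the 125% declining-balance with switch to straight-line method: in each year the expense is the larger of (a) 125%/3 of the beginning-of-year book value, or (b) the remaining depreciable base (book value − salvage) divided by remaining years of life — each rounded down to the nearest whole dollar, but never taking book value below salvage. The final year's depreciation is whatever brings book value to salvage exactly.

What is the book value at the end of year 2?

Depreciable base = $257,434 − $36,500 = $220,934.
Year 1: DB = ⌊$257,434 × 125%/3⌋ = $107,264; SL = ⌊$220,934/3⌋ = $73,644 → take DB $107,264. Book value $150,170.
Year 2: DB = ⌊$150,170 × 125%/3⌋ = $62,570; SL = ⌊$113,670/2⌋ = $56,835 → take DB $62,570. Book value $87,600.

$87,600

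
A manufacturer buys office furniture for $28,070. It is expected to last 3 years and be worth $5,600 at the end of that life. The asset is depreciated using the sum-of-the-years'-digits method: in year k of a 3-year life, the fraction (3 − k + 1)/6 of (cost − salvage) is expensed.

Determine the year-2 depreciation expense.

Depreciable base = $28,070 − $5,600 = $22,470.
Sum of the years' digits = 3+2+1 = 6.
Year 1: $22,470 × 3/6 = $11,235. Book value $16,835.
Year 2: $22,470 × 2/6 = $7,490. Book value $9,345.

$7,490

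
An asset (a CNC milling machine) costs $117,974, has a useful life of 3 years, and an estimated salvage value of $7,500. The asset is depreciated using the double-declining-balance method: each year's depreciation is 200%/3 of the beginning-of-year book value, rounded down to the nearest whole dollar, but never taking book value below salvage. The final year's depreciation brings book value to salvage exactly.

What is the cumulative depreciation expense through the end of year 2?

Depreciable base = $117,974 − $7,500 = $110,474.
Year 1: ⌊$117,974 × 200%/3⌋ = $78,649. Book value $39,325.
Year 2: ⌊$39,325 × 200%/3⌋ = $26,216. Book value $13,109.
Accumulated through year 2 = $117,974 − $13,109 = $104,865.

$104,865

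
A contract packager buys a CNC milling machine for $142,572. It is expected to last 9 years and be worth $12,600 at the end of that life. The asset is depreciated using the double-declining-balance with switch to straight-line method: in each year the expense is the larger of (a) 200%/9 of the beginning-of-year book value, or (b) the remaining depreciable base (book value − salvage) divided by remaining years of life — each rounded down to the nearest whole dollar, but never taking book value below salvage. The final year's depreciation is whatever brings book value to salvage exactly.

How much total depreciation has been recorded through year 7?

$118,023

Depreciable base = $142,572 − $12,600 = $129,972.
Year 1: DB = ⌊$142,572 × 200%/9⌋ = $31,682; SL = ⌊$129,972/9⌋ = $14,441 → take DB $31,682. Book value $110,890.
Year 2: DB = ⌊$110,890 × 200%/9⌋ = $24,642; SL = ⌊$98,290/8⌋ = $12,286 → take DB $24,642. Book value $86,248.
Year 3: DB = ⌊$86,248 × 200%/9⌋ = $19,166; SL = ⌊$73,648/7⌋ = $10,521 → take DB $19,166. Book value $67,082.
Year 4: DB = ⌊$67,082 × 200%/9⌋ = $14,907; SL = ⌊$54,482/6⌋ = $9,080 → take DB $14,907. Book value $52,175.
Year 5: DB = ⌊$52,175 × 200%/9⌋ = $11,594; SL = ⌊$39,575/5⌋ = $7,915 → take DB $11,594. Book value $40,581.
Year 6: DB = ⌊$40,581 × 200%/9⌋ = $9,018; SL = ⌊$27,981/4⌋ = $6,995 → take DB $9,018. Book value $31,563.
Year 7: DB = ⌊$31,563 × 200%/9⌋ = $7,014; SL = ⌊$18,963/3⌋ = $6,321 → take DB $7,014. Book value $24,549.
Accumulated through year 7 = $142,572 − $24,549 = $118,023.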